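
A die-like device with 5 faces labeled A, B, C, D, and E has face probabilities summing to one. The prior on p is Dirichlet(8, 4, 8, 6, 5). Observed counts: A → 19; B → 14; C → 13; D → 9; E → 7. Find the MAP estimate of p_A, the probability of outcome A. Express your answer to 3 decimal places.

The posterior is Dirichlet(αᵢ + nᵢ) = Dirichlet(27, 18, 21, 15, 12).
For a Dirichlet(a₁,…,a_K) with all aᵢ > 1, the mode has j-th component (aⱼ − 1)/(Σaᵢ − K).
Here Σaᵢ = 93 and K = 5, so p_A = (27 − 1)/(93 − 5) = 26/88 ≈ 0.295.

MAP estimate of p_A = 0.295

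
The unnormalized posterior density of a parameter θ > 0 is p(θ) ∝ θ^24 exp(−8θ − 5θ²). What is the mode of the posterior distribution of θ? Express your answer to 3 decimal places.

ℓ'(θ) = 24/θ − 8 − 10θ. Setting this to zero and multiplying by θ: 10θ² + 8θ − 24 = 0.
θ = (−8 + √(8² + 4·10·24)) / (2·10) = (−8 + √1024) / 20 = (−8 + 32)/20 = 6/5.
ℓ''(θ) = −24/θ² − 10 < 0, confirming a maximum.

θ̂_MAP = 1.200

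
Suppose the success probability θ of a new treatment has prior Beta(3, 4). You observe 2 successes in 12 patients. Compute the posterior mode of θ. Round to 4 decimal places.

Prior: Beta(3, 4).
Data: 2 successes in 12 trials. The binomial likelihood contributes θ^2(1−θ)^10, so the posterior is Beta(3+2, 4+10) = Beta(5, 14).
For Beta(a, b) with a, b > 1 the mode is (a−1)/(a+b−2) = 4/17 ≈ 0.2353.

θ̂_MAP = 0.2353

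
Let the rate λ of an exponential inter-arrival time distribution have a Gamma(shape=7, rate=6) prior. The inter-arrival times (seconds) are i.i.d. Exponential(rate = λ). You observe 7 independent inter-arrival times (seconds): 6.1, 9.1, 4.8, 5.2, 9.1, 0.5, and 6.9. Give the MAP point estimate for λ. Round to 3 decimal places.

The Exponential(rate=λ) likelihood is ∝ λ^n e^(−λΣtᵢ). Here n = 7 and Σtᵢ = 6.1 + 9.1 + 4.8 + 5.2 + 9.1 + 0.5 + 6.9 = 41.7.
Posterior ∝ λ^6e^(−6λ) · λ^7e^(−41.7λ) = λ^13e^(−47.7λ), i.e. Gamma(14, 47.7).
Mode = (a−1)/b = 13/47.7 ≈ 0.273.

λ̂_MAP = 0.273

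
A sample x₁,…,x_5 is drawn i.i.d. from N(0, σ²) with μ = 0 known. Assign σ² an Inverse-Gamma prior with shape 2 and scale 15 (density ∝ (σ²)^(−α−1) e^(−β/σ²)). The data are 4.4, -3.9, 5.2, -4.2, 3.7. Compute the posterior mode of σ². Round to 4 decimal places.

σ̂²_MAP = 11.1764

Sum of squared deviations about the known mean: SS = (4.4−0)² + (-3.9−0)² + (5.2−0)² + (-4.2−0)² + (3.7−0)² = 92.94.
The Normal likelihood contributes (σ²)^(−n/2) exp(−SS/(2σ²)), so the posterior is Inverse-Gamma(α + n/2, β + SS/2) = Inverse-Gamma(4.5, 61.47).
The mode of Inverse-Gamma(a, b) is b/(a+1) = 61.47/5.5 ≈ 11.1764.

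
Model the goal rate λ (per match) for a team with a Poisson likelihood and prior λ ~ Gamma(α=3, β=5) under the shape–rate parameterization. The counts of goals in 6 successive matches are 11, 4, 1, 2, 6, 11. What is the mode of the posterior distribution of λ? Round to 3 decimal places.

λ̂_MAP = 3.364

Σxᵢ = 11+4+1+2+6+11 = 35, with n = 6.
Posterior ∝ λ^2e^(−5λ) · λ^35e^(−6λ) = λ^37e^(−11λ), i.e. Gamma(shape=38, rate=11).
The mode of a Gamma(a, b) with a ≥ 1 (shape–rate) is (a−1)/b = 37/11 ≈ 3.364.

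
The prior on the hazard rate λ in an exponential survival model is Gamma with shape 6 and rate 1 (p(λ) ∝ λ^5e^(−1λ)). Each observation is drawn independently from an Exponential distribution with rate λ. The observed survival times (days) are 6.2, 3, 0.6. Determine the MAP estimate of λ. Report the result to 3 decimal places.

λ̂_MAP = 0.741

The Exponential(rate=λ) likelihood is ∝ λ^n e^(−λΣtᵢ). Here n = 3 and Σtᵢ = 6.2 + 3 + 0.6 = 9.8.
Posterior ∝ λ^5e^(−1λ) · λ^3e^(−9.8λ) = λ^8e^(−10.8λ), i.e. Gamma(9, 10.8).
Mode = (a−1)/b = 8/10.8 ≈ 0.741.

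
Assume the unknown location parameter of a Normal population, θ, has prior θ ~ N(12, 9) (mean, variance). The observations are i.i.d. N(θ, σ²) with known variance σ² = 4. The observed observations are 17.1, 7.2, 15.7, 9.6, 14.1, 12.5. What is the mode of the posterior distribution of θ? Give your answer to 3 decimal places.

n = 6; x̄ = (17.1 + 7.2 + 15.7 + 9.6 + 14.1 + 12.5)/6 = 76.2/6 = 12.7.
For a Normal prior and Normal likelihood with known variance, the posterior is Normal; its mode equals its mean, the precision-weighted average.
Prior precision 1/σ₀² = 1/9; data precision n/σ² = 6/4 = 1.5.
θ̂ = ((1/9)·12 + 1.5·12.7) / (1/9 + 1.5) = (1223/60)/(29/18) = 3669/290 ≈ 12.652.

θ̂_MAP = 12.652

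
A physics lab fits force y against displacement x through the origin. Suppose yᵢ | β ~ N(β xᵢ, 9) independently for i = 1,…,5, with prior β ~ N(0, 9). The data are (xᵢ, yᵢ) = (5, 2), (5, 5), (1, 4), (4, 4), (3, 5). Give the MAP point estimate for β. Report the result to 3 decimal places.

log p(β | y) = −Σ(yᵢ − βxᵢ)²/(2·9) − β²/(2·9) + const.
Setting the derivative to zero: Σxᵢ(yᵢ − βxᵢ)/9 − β/9 = 0, so β = Σxᵢyᵢ / (Σxᵢ² + σ²/τ²).
Σxᵢyᵢ = 5·2 + 5·5 + 1·4 + 4·4 + 3·5 = 70; Σxᵢ² = 76; σ²/τ² = 1.
β̂_MAP = 70 / (76 + 1) = 70/77 ≈ 0.909.

β̂_MAP = 0.909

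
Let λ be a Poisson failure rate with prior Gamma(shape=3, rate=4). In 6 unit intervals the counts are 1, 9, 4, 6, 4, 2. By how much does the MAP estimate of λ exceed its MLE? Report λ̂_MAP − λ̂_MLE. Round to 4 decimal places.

Σxᵢ = 26. Posterior is Gamma(29, 10); MAP = (29−1)/10 = 28/10 ≈ 2.80000.
MLE = x̄ = 26/6 ≈ 4.33333.
Difference = 28/10 − 26/6 = -23/15 ≈ -1.5333.

MAP − MLE = -1.5333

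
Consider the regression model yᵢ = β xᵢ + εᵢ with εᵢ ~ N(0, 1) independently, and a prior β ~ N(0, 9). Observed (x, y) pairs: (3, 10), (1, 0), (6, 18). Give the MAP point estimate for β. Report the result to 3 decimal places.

β̂_MAP = 2.993

log p(β | y) = −Σ(yᵢ − βxᵢ)²/(2·1) − β²/(2·9) + const.
Setting the derivative to zero: Σxᵢ(yᵢ − βxᵢ)/1 − β/9 = 0, so β = Σxᵢyᵢ / (Σxᵢ² + σ²/τ²).
Σxᵢyᵢ = 3·10 + 1·0 + 6·18 = 138; Σxᵢ² = 46; σ²/τ² = 1/9.
β̂_MAP = 138 / (46 + 1/9) = 138/(415/9) = 1242/415 ≈ 2.993.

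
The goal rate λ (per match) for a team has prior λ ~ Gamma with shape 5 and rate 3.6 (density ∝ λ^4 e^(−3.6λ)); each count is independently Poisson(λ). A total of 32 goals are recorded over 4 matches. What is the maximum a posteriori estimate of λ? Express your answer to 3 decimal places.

λ̂_MAP = 4.737

Σxᵢ = 32, n = 4.
Posterior ∝ λ^4e^(−3.6λ) · λ^32e^(−4λ) = λ^36e^(−7.6λ), i.e. Gamma(shape=37, rate=7.6).
The mode of a Gamma(a, b) with a ≥ 1 (shape–rate) is (a−1)/b = 36/7.6 ≈ 4.737.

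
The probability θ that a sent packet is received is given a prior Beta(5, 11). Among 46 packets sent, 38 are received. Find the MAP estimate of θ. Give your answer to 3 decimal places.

Prior: Beta(5, 11).
Data: 38 successes in 46 trials. The binomial likelihood contributes θ^38(1−θ)^8, so the posterior is Beta(5+38, 11+8) = Beta(43, 19).
For Beta(a, b) with a, b > 1 the mode is (a−1)/(a+b−2) = 42/60 ≈ 0.700.

θ̂_MAP = 0.700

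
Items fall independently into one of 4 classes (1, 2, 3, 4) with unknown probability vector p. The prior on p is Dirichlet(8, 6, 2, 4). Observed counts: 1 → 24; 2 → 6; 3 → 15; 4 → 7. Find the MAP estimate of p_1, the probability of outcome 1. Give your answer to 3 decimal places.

The posterior is Dirichlet(αᵢ + nᵢ) = Dirichlet(32, 12, 17, 11).
For a Dirichlet(a₁,…,a_K) with all aᵢ > 1, the mode has j-th component (aⱼ − 1)/(Σaᵢ − K).
Here Σaᵢ = 72 and K = 4, so p_1 = (32 − 1)/(72 − 4) = 31/68 ≈ 0.456.

MAP estimate: 0.456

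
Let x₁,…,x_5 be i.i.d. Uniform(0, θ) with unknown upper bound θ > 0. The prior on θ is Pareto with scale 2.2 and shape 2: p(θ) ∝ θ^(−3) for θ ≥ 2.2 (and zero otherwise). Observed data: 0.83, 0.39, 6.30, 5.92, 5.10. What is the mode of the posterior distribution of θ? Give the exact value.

The Uniform(0, θ) likelihood is θ^(−n) for θ ≥ max(xᵢ), zero otherwise. Here max(xᵢ) = 6.30.
Posterior ∝ θ^(−3) · θ^(−5) = θ^(−8) on θ ≥ max(2.2, 6.30) = 6.30.
This density is strictly decreasing in θ, so the posterior mode lies at the lower boundary of the support.

θ̂_MAP = 6.30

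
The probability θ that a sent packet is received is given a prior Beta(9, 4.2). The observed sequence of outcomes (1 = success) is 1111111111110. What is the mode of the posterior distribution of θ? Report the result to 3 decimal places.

Prior: Beta(9, 4.2).
Data: 12 successes in 13 trials (from the sequence). The binomial likelihood contributes θ^12(1−θ)^1, so the posterior is Beta(9+12, 4.2+1) = Beta(21, 5.2).
For Beta(a, b) with a, b > 1 the mode is (a−1)/(a+b−2) = 20/24.2 ≈ 0.826.

θ̂_MAP = 0.826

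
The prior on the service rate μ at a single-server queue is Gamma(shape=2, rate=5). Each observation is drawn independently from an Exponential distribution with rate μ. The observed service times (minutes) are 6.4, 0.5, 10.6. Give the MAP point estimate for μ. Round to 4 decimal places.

μ̂_MAP = 0.1778

The Exponential(rate=μ) likelihood is ∝ μ^n e^(−μΣtᵢ). Here n = 3 and Σtᵢ = 6.4 + 0.5 + 10.6 = 17.5.
Posterior ∝ μe^(−5μ) · μ^3e^(−17.5μ) = μ^4e^(−22.5μ), i.e. Gamma(5, 22.5).
Mode = (a−1)/b = 4/22.5 ≈ 0.1778.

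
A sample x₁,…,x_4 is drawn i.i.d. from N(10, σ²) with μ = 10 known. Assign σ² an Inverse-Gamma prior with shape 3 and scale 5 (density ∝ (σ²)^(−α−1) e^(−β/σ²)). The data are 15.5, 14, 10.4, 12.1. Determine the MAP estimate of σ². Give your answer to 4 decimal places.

Sum of squared deviations about the known mean: SS = (15.5−10)² + (14−10)² + (10.4−10)² + (12.1−10)² = 50.82.
The Normal likelihood contributes (σ²)^(−n/2) exp(−SS/(2σ²)), so the posterior is Inverse-Gamma(α + n/2, β + SS/2) = Inverse-Gamma(5, 30.41).
The mode of Inverse-Gamma(a, b) is b/(a+1) = 30.41/6 ≈ 5.0683.

σ̂²_MAP = 5.0683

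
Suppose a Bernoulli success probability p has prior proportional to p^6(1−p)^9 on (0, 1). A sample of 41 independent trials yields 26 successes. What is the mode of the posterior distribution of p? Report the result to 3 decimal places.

The prior density ∝ p^6(1−p)^9 is the kernel of Beta(7, 10).
Data: 26 successes in 41 trials. The binomial likelihood contributes p^26(1−p)^15, so the posterior is Beta(7+26, 10+15) = Beta(33, 25).
For Beta(a, b) with a, b > 1 the mode is (a−1)/(a+b−2) = 32/56 ≈ 0.571.

p̂_MAP = 0.571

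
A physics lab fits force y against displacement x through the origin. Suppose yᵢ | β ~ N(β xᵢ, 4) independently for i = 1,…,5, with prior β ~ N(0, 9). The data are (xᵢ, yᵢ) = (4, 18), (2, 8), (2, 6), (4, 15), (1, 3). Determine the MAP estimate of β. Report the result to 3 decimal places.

log p(β | y) = −Σ(yᵢ − βxᵢ)²/(2·4) − β²/(2·9) + const.
Setting the derivative to zero: Σxᵢ(yᵢ − βxᵢ)/4 − β/9 = 0, so β = Σxᵢyᵢ / (Σxᵢ² + σ²/τ²).
Σxᵢyᵢ = 4·18 + 2·8 + 2·6 + 4·15 + 1·3 = 163; Σxᵢ² = 41; σ²/τ² = 4/9.
β̂_MAP = 163 / (41 + 4/9) = 163/(373/9) = 1467/373 ≈ 3.933.

β̂_MAP = 3.933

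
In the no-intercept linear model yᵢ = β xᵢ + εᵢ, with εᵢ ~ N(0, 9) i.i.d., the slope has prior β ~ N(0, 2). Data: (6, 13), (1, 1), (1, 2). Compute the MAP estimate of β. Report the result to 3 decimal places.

β̂_MAP = 1.906

log p(β | y) = −Σ(yᵢ − βxᵢ)²/(2·9) − β²/(2·2) + const.
Setting the derivative to zero: Σxᵢ(yᵢ − βxᵢ)/9 − β/2 = 0, so β = Σxᵢyᵢ / (Σxᵢ² + σ²/τ²).
Σxᵢyᵢ = 6·13 + 1·1 + 1·2 = 81; Σxᵢ² = 38; σ²/τ² = 4.5.
β̂_MAP = 81 / (38 + 4.5) = 81/42.5 ≈ 1.906.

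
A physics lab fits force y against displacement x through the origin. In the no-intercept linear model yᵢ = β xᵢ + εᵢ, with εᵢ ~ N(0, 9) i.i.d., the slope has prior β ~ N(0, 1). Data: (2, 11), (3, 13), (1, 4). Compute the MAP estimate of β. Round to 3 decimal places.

log p(β | y) = −Σ(yᵢ − βxᵢ)²/(2·9) − β²/(2·1) + const.
Setting the derivative to zero: Σxᵢ(yᵢ − βxᵢ)/9 − β/1 = 0, so β = Σxᵢyᵢ / (Σxᵢ² + σ²/τ²).
Σxᵢyᵢ = 2·11 + 3·13 + 1·4 = 65; Σxᵢ² = 14; σ²/τ² = 9.
β̂_MAP = 65 / (14 + 9) = 65/23 ≈ 2.826.

β̂_MAP = 2.826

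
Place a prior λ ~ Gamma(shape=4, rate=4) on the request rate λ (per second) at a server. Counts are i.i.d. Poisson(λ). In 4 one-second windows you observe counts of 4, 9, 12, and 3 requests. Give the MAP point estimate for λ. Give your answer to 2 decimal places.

λ̂_MAP = 3.88

Σxᵢ = 4+9+12+3 = 28, with n = 4.
Posterior ∝ λ^3e^(−4λ) · λ^28e^(−4λ) = λ^31e^(−8λ), i.e. Gamma(shape=32, rate=8).
The mode of a Gamma(a, b) with a ≥ 1 (shape–rate) is (a−1)/b = 31/8 ≈ 3.88.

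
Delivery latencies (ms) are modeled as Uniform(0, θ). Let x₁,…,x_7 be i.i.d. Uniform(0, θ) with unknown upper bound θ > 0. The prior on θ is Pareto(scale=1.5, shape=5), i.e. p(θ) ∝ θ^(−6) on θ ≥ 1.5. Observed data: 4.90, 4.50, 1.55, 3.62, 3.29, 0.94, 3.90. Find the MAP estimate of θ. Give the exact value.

θ̂_MAP = 4.90

The Uniform(0, θ) likelihood is θ^(−n) for θ ≥ max(xᵢ), zero otherwise. Here max(xᵢ) = 4.90.
Posterior ∝ θ^(−6) · θ^(−7) = θ^(−13) on θ ≥ max(1.5, 4.90) = 4.90.
This density is strictly decreasing in θ, so the posterior mode lies at the lower boundary of the support.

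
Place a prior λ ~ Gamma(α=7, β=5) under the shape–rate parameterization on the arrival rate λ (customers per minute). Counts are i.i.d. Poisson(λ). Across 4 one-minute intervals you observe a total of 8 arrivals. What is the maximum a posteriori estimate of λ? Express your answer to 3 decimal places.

λ̂_MAP = 1.556

Σxᵢ = 8, n = 4.
Posterior ∝ λ^6e^(−5λ) · λ^8e^(−4λ) = λ^14e^(−9λ), i.e. Gamma(shape=15, rate=9).
The mode of a Gamma(a, b) with a ≥ 1 (shape–rate) is (a−1)/b = 14/9 ≈ 1.556.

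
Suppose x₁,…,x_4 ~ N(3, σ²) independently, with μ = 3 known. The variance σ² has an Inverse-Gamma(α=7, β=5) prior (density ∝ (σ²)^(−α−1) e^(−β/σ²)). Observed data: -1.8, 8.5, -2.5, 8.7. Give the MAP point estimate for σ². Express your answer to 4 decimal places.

Sum of squared deviations about the known mean: SS = (-1.8−3)² + (8.5−3)² + (-2.5−3)² + (8.7−3)² = 116.03.
The Normal likelihood contributes (σ²)^(−n/2) exp(−SS/(2σ²)), so the posterior is Inverse-Gamma(α + n/2, β + SS/2) = Inverse-Gamma(9, 63.015).
The mode of Inverse-Gamma(a, b) is b/(a+1) = 63.015/10 ≈ 6.3015.

σ̂²_MAP = 6.3015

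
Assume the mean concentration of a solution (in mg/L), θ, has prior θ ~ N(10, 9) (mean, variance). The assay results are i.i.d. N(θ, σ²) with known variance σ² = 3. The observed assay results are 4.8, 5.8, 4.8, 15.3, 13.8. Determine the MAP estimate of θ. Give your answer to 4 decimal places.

n = 5; x̄ = (4.8 + 5.8 + 4.8 + 15.3 + 13.8)/5 = 44.5/5 = 8.9.
For a Normal prior and Normal likelihood with known variance, the posterior is Normal; its mode equals its mean, the precision-weighted average.
Prior precision 1/σ₀² = 1/9; data precision n/σ² = 5/3.
θ̂ = ((1/9)·10 + (5/3)·8.9) / (1/9 + 5/3) = (287/18)/(16/9) = 8.96875 ≈ 8.9688.

θ̂_MAP = 8.9688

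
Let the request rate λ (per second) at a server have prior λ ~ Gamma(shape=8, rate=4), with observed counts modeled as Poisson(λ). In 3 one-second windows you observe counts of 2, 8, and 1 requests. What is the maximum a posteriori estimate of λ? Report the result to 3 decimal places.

Σxᵢ = 2+8+1 = 11, with n = 3.
Posterior ∝ λ^7e^(−4λ) · λ^11e^(−3λ) = λ^18e^(−7λ), i.e. Gamma(shape=19, rate=7).
The mode of a Gamma(a, b) with a ≥ 1 (shape–rate) is (a−1)/b = 18/7 ≈ 2.571.

λ̂_MAP = 2.571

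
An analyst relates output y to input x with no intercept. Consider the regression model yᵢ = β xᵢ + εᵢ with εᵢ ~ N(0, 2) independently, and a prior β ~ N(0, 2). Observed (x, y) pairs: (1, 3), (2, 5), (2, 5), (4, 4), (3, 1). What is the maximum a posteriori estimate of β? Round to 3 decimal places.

log p(β | y) = −Σ(yᵢ − βxᵢ)²/(2·2) − β²/(2·2) + const.
Setting the derivative to zero: Σxᵢ(yᵢ − βxᵢ)/2 − β/2 = 0, so β = Σxᵢyᵢ / (Σxᵢ² + σ²/τ²).
Σxᵢyᵢ = 1·3 + 2·5 + 2·5 + 4·4 + 3·1 = 42; Σxᵢ² = 34; σ²/τ² = 1.
β̂_MAP = 42 / (34 + 1) = 42/35 ≈ 1.200.

β̂_MAP = 1.200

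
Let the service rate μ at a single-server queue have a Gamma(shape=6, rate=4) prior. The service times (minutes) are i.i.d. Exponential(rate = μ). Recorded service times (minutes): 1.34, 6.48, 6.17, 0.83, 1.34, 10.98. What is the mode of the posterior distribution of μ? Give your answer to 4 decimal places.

The Exponential(rate=μ) likelihood is ∝ μ^n e^(−μΣtᵢ). Here n = 6 and Σtᵢ = 1.34 + 6.48 + 6.17 + 0.83 + 1.34 + 10.98 = 27.14.
Posterior ∝ μ^5e^(−4μ) · μ^6e^(−27.14μ) = μ^11e^(−31.14μ), i.e. Gamma(12, 31.14).
Mode = (a−1)/b = 11/31.14 ≈ 0.3532.

μ̂_MAP = 0.3532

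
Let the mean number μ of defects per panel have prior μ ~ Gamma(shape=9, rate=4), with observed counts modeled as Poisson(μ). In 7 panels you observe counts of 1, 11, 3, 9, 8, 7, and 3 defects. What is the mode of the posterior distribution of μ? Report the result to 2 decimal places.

Σxᵢ = 1+11+3+9+8+7+3 = 42, with n = 7.
Posterior ∝ μ^8e^(−4μ) · μ^42e^(−7μ) = μ^50e^(−11μ), i.e. Gamma(shape=51, rate=11).
The mode of a Gamma(a, b) with a ≥ 1 (shape–rate) is (a−1)/b = 50/11 ≈ 4.55.

μ̂_MAP = 4.55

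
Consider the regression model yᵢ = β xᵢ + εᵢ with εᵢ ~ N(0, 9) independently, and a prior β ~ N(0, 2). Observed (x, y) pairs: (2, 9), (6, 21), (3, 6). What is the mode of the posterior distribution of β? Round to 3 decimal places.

log p(β | y) = −Σ(yᵢ − βxᵢ)²/(2·9) − β²/(2·2) + const.
Setting the derivative to zero: Σxᵢ(yᵢ − βxᵢ)/9 − β/2 = 0, so β = Σxᵢyᵢ / (Σxᵢ² + σ²/τ²).
Σxᵢyᵢ = 2·9 + 6·21 + 3·6 = 162; Σxᵢ² = 49; σ²/τ² = 4.5.
β̂_MAP = 162 / (49 + 4.5) = 162/53.5 ≈ 3.028.

β̂_MAP = 3.028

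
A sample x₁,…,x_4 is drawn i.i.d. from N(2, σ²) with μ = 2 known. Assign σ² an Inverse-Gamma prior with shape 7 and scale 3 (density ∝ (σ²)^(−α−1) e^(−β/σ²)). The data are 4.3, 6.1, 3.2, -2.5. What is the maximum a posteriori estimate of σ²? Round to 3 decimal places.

Sum of squared deviations about the known mean: SS = (4.3−2)² + (6.1−2)² + (3.2−2)² + (-2.5−2)² = 43.79.
The Normal likelihood contributes (σ²)^(−n/2) exp(−SS/(2σ²)), so the posterior is Inverse-Gamma(α + n/2, β + SS/2) = Inverse-Gamma(9, 24.895).
The mode of Inverse-Gamma(a, b) is b/(a+1) = 24.895/10 ≈ 2.490.

σ̂²_MAP = 2.490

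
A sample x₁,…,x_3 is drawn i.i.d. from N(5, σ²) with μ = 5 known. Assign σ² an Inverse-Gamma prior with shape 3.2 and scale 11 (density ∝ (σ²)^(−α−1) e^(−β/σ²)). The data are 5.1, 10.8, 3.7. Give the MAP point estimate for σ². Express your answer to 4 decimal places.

Sum of squared deviations about the known mean: SS = (5.1−5)² + (10.8−5)² + (3.7−5)² = 35.34.
The Normal likelihood contributes (σ²)^(−n/2) exp(−SS/(2σ²)), so the posterior is Inverse-Gamma(α + n/2, β + SS/2) = Inverse-Gamma(4.7, 28.67).
The mode of Inverse-Gamma(a, b) is b/(a+1) = 28.67/5.7 ≈ 5.0298.

σ̂²_MAP = 5.0298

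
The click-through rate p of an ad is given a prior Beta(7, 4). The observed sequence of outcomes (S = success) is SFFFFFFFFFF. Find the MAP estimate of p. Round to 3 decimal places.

p̂_MAP = 0.350

Prior: Beta(7, 4).
Data: 1 success in 11 trials (from the sequence). The binomial likelihood contributes p(1−p)^10, so the posterior is Beta(7+1, 4+10) = Beta(8, 14).
For Beta(a, b) with a, b > 1 the mode is (a−1)/(a+b−2) = 7/20 ≈ 0.350.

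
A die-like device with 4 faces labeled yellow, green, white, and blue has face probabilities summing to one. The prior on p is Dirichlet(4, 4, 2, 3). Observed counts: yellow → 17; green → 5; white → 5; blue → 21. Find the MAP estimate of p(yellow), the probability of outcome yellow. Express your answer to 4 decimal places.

The posterior is Dirichlet(αᵢ + nᵢ) = Dirichlet(21, 9, 7, 24).
For a Dirichlet(a₁,…,a_K) with all aᵢ > 1, the mode has j-th component (aⱼ − 1)/(Σaᵢ − K).
Here Σaᵢ = 61 and K = 4, so p(yellow) = (21 − 1)/(61 − 4) = 20/57 ≈ 0.3509.

MAP estimate of p(yellow) = 0.3509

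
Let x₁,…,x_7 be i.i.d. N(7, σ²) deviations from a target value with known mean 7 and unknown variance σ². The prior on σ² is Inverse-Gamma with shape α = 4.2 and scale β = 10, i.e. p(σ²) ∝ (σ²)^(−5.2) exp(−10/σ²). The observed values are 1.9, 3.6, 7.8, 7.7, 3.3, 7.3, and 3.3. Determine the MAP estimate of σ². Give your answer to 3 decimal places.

σ̂²_MAP = 4.952

Sum of squared deviations about the known mean: SS = (1.9−7)² + (3.6−7)² + (7.8−7)² + (7.7−7)² + (3.3−7)² + (7.3−7)² + (3.3−7)² = 66.17.
The Normal likelihood contributes (σ²)^(−n/2) exp(−SS/(2σ²)), so the posterior is Inverse-Gamma(α + n/2, β + SS/2) = Inverse-Gamma(7.7, 43.085).
The mode of Inverse-Gamma(a, b) is b/(a+1) = 43.085/8.7 ≈ 4.952.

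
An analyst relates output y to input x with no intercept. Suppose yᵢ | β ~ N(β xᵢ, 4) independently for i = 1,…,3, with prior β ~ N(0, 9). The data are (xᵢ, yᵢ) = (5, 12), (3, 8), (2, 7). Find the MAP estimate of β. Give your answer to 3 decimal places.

β̂_MAP = 2.549

log p(β | y) = −Σ(yᵢ − βxᵢ)²/(2·4) − β²/(2·9) + const.
Setting the derivative to zero: Σxᵢ(yᵢ − βxᵢ)/4 − β/9 = 0, so β = Σxᵢyᵢ / (Σxᵢ² + σ²/τ²).
Σxᵢyᵢ = 5·12 + 3·8 + 2·7 = 98; Σxᵢ² = 38; σ²/τ² = 4/9.
β̂_MAP = 98 / (38 + 4/9) = 98/(346/9) = 441/173 ≈ 2.549.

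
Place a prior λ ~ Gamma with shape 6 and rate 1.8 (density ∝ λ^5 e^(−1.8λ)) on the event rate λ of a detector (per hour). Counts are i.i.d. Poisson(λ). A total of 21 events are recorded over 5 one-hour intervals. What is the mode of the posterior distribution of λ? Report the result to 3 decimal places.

Σxᵢ = 21, n = 5.
Posterior ∝ λ^5e^(−1.8λ) · λ^21e^(−5λ) = λ^26e^(−6.8λ), i.e. Gamma(shape=27, rate=6.8).
The mode of a Gamma(a, b) with a ≥ 1 (shape–rate) is (a−1)/b = 26/6.8 ≈ 3.824.

λ̂_MAP = 3.824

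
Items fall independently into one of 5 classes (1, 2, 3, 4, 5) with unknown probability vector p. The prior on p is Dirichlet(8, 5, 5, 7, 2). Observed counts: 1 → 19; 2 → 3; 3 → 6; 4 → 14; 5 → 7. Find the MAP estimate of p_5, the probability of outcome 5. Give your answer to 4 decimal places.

MAP estimate: 0.1127

The posterior is Dirichlet(αᵢ + nᵢ) = Dirichlet(27, 8, 11, 21, 9).
For a Dirichlet(a₁,…,a_K) with all aᵢ > 1, the mode has j-th component (aⱼ − 1)/(Σaᵢ − K).
Here Σaᵢ = 76 and K = 5, so p_5 = (9 − 1)/(76 − 5) = 8/71 ≈ 0.1127.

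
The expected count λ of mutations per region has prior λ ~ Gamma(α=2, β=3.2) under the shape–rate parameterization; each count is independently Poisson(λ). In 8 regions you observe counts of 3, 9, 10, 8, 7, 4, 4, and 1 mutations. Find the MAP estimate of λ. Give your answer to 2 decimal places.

Σxᵢ = 3+9+10+8+7+4+4+1 = 46, with n = 8.
Posterior ∝ λe^(−3.2λ) · λ^46e^(−8λ) = λ^47e^(−11.2λ), i.e. Gamma(shape=48, rate=11.2).
The mode of a Gamma(a, b) with a ≥ 1 (shape–rate) is (a−1)/b = 47/11.2 ≈ 4.20.

λ̂_MAP = 4.20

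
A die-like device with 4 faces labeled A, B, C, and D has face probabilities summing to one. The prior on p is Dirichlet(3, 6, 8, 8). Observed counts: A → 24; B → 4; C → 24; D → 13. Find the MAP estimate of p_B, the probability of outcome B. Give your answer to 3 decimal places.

MAP estimate of p_B = 0.105

The posterior is Dirichlet(αᵢ + nᵢ) = Dirichlet(27, 10, 32, 21).
For a Dirichlet(a₁,…,a_K) with all aᵢ > 1, the mode has j-th component (aⱼ − 1)/(Σaᵢ − K).
Here Σaᵢ = 90 and K = 4, so p_B = (10 − 1)/(90 − 4) = 9/86 ≈ 0.105.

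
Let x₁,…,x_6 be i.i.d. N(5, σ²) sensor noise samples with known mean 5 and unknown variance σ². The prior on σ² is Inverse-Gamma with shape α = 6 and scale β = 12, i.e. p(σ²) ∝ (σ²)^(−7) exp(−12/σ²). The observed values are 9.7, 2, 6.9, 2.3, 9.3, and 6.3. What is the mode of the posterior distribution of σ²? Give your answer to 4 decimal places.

Sum of squared deviations about the known mean: SS = (9.7−5)² + (2−5)² + (6.9−5)² + (2.3−5)² + (9.3−5)² + (6.3−5)² = 62.17.
The Normal likelihood contributes (σ²)^(−n/2) exp(−SS/(2σ²)), so the posterior is Inverse-Gamma(α + n/2, β + SS/2) = Inverse-Gamma(9, 43.085).
The mode of Inverse-Gamma(a, b) is b/(a+1) = 43.085/10 ≈ 4.3085.

σ̂²_MAP = 4.3085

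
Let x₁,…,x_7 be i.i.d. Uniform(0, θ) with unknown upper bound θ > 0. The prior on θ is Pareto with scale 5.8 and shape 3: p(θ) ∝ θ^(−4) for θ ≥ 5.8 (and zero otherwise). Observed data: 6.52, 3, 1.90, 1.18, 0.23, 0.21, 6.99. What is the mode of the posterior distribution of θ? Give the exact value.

The Uniform(0, θ) likelihood is θ^(−n) for θ ≥ max(xᵢ), zero otherwise. Here max(xᵢ) = 6.99.
Posterior ∝ θ^(−4) · θ^(−7) = θ^(−11) on θ ≥ max(5.8, 6.99) = 6.99.
This density is strictly decreasing in θ, so the posterior mode lies at the lower boundary of the support.

θ̂_MAP = 6.99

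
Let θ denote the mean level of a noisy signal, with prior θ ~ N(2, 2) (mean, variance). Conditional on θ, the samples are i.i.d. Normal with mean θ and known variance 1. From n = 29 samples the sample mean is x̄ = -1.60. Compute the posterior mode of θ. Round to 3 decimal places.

n = 29, x̄ = -1.60.
For a Normal prior and Normal likelihood with known variance, the posterior is Normal; its mode equals its mean, the precision-weighted average.
Prior precision 1/σ₀² = 1/2 = 0.5; data precision n/σ² = 29/1 = 29.
θ̂ = (0.5·2 + 29·(-1.6)) / (0.5 + 29) = (-45.4)/29.5 = -454/295 ≈ -1.539.

θ̂_MAP = -1.539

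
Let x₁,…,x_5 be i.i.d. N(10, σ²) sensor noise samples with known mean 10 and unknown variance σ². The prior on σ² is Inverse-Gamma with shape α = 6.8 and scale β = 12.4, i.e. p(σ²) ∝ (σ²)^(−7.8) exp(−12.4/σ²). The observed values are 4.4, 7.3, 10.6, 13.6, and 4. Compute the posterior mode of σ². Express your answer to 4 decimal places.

Sum of squared deviations about the known mean: SS = (4.4−10)² + (7.3−10)² + (10.6−10)² + (13.6−10)² + (4−10)² = 87.97.
The Normal likelihood contributes (σ²)^(−n/2) exp(−SS/(2σ²)), so the posterior is Inverse-Gamma(α + n/2, β + SS/2) = Inverse-Gamma(9.3, 56.385).
The mode of Inverse-Gamma(a, b) is b/(a+1) = 56.385/10.3 ≈ 5.4743.

σ̂²_MAP = 5.4743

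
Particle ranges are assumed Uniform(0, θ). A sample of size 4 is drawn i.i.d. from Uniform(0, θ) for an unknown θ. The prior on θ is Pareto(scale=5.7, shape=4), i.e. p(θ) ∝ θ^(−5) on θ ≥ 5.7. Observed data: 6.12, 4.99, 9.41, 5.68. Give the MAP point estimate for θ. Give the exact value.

θ̂_MAP = 9.41

The Uniform(0, θ) likelihood is θ^(−n) for θ ≥ max(xᵢ), zero otherwise. Here max(xᵢ) = 9.41.
Posterior ∝ θ^(−5) · θ^(−4) = θ^(−9) on θ ≥ max(5.7, 9.41) = 9.41.
This density is strictly decreasing in θ, so the posterior mode lies at the lower boundary of the support.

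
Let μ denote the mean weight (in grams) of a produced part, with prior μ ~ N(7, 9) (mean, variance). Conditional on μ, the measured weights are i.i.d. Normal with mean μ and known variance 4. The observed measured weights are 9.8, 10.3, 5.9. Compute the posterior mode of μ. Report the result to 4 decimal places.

μ̂_MAP = 8.4516

n = 3; x̄ = (9.8 + 10.3 + 5.9)/3 = 26/3 = 26/3 ≈ 8.6667.
For a Normal prior and Normal likelihood with known variance, the posterior is Normal; its mode equals its mean, the precision-weighted average.
Prior precision 1/σ₀² = 1/9; data precision n/σ² = 3/4 = 0.75.
μ̂ = ((1/9)·7 + 0.75·(26/3)) / (1/9 + 0.75) = (131/18)/(31/36) = 262/31 ≈ 8.4516.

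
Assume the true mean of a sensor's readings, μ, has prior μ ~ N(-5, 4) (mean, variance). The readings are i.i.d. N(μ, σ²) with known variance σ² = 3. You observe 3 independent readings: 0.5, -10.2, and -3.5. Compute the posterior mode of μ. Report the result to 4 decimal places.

n = 3; x̄ = (0.5 + (-10.2) + (-3.5))/3 = -13.2/3 = -4.4.
For a Normal prior and Normal likelihood with known variance, the posterior is Normal; its mode equals its mean, the precision-weighted average.
Prior precision 1/σ₀² = 1/4 = 0.25; data precision n/σ² = 3/3 = 1.
μ̂ = (0.25·(-5) + 1·(-4.4)) / (0.25 + 1) = (-5.65)/1.25 = -4.5200.

μ̂_MAP = -4.5200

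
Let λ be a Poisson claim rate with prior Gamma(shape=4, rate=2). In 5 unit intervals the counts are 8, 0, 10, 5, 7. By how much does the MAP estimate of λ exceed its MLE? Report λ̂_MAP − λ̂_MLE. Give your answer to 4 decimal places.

Σxᵢ = 30. Posterior is Gamma(34, 7); MAP = (34−1)/7 = 33/7 ≈ 4.71429.
MLE = x̄ = 30/5 ≈ 6.00000.
Difference = 33/7 − 30/5 = -9/7 ≈ -1.2857.

MAP − MLE = -1.2857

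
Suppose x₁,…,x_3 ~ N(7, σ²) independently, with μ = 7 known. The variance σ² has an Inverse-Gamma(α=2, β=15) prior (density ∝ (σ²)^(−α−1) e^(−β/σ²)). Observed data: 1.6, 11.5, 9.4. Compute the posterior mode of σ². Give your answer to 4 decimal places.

σ̂²_MAP = 9.4633

Sum of squared deviations about the known mean: SS = (1.6−7)² + (11.5−7)² + (9.4−7)² = 55.17.
The Normal likelihood contributes (σ²)^(−n/2) exp(−SS/(2σ²)), so the posterior is Inverse-Gamma(α + n/2, β + SS/2) = Inverse-Gamma(3.5, 42.585).
The mode of Inverse-Gamma(a, b) is b/(a+1) = 42.585/4.5 ≈ 9.4633.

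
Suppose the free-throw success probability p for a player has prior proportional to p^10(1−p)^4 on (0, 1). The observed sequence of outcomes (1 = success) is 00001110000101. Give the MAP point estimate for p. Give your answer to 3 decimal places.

The prior density ∝ p^10(1−p)^4 is the kernel of Beta(11, 5).
Data: 5 successes in 14 trials (from the sequence). The binomial likelihood contributes p^5(1−p)^9, so the posterior is Beta(11+5, 5+9) = Beta(16, 14).
For Beta(a, b) with a, b > 1 the mode is (a−1)/(a+b−2) = 15/28 ≈ 0.536.

p̂_MAP = 0.536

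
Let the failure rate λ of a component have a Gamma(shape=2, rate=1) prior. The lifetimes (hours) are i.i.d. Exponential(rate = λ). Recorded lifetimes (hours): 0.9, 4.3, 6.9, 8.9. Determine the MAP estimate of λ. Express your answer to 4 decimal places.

λ̂_MAP = 0.2273

The Exponential(rate=λ) likelihood is ∝ λ^n e^(−λΣtᵢ). Here n = 4 and Σtᵢ = 0.9 + 4.3 + 6.9 + 8.9 = 21.
Posterior ∝ λe^(−1λ) · λ^4e^(−21λ) = λ^5e^(−22λ), i.e. Gamma(6, 22).
Mode = (a−1)/b = 5/22 ≈ 0.2273.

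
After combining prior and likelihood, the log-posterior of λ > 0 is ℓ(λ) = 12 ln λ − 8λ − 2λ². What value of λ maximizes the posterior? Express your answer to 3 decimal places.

λ̂_MAP = 1.000

ℓ'(λ) = 12/λ − 8 − 4λ. Setting this to zero and multiplying by λ: 4λ² + 8λ − 12 = 0.
λ = (−8 + √(8² + 4·4·12)) / (2·4) = (−8 + √256) / 8 = (−8 + 16)/8 = 1.
ℓ''(λ) = −12/λ² − 4 < 0, confirming a maximum.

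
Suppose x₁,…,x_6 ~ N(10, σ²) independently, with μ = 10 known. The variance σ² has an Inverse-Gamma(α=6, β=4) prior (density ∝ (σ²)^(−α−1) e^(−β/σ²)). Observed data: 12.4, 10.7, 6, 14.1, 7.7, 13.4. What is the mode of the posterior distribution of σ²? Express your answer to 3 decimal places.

Sum of squared deviations about the known mean: SS = (12.4−10)² + (10.7−10)² + (6−10)² + (14.1−10)² + (7.7−10)² + (13.4−10)² = 55.91.
The Normal likelihood contributes (σ²)^(−n/2) exp(−SS/(2σ²)), so the posterior is Inverse-Gamma(α + n/2, β + SS/2) = Inverse-Gamma(9, 31.955).
The mode of Inverse-Gamma(a, b) is b/(a+1) = 31.955/10 ≈ 3.196.

σ̂²_MAP = 3.196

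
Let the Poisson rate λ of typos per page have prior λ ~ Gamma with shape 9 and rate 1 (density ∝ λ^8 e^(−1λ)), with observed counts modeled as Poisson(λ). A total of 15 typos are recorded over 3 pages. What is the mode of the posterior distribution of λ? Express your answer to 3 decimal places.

Σxᵢ = 15, n = 3.
Posterior ∝ λ^8e^(−1λ) · λ^15e^(−3λ) = λ^23e^(−4λ), i.e. Gamma(shape=24, rate=4).
The mode of a Gamma(a, b) with a ≥ 1 (shape–rate) is (a−1)/b = 23/4 ≈ 5.750.

λ̂_MAP = 5.750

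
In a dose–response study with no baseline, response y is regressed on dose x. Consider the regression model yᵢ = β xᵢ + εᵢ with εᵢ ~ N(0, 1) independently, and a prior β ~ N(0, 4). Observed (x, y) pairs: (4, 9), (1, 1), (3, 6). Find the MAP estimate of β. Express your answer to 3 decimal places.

log p(β | y) = −Σ(yᵢ − βxᵢ)²/(2·1) − β²/(2·4) + const.
Setting the derivative to zero: Σxᵢ(yᵢ − βxᵢ)/1 − β/4 = 0, so β = Σxᵢyᵢ / (Σxᵢ² + σ²/τ²).
Σxᵢyᵢ = 4·9 + 1·1 + 3·6 = 55; Σxᵢ² = 26; σ²/τ² = 0.25.
β̂_MAP = 55 / (26 + 0.25) = 55/26.25 ≈ 2.095.

β̂_MAP = 2.095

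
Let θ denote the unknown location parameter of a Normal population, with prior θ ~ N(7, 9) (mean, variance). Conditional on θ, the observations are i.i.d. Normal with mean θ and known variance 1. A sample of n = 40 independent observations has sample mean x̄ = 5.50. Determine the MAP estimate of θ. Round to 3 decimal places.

θ̂_MAP = 5.504

n = 40, x̄ = 5.50.
For a Normal prior and Normal likelihood with known variance, the posterior is Normal; its mode equals its mean, the precision-weighted average.
Prior precision 1/σ₀² = 1/9; data precision n/σ² = 40/1 = 40.
θ̂ = ((1/9)·7 + 40·5.5) / (1/9 + 40) = (1987/9)/(361/9) = 1987/361 ≈ 5.504.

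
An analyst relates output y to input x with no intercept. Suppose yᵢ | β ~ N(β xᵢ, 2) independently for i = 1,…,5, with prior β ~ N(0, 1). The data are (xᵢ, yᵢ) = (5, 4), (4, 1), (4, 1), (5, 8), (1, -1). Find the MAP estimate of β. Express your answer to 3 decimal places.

β̂_MAP = 0.788

log p(β | y) = −Σ(yᵢ − βxᵢ)²/(2·2) − β²/(2·1) + const.
Setting the derivative to zero: Σxᵢ(yᵢ − βxᵢ)/2 − β/1 = 0, so β = Σxᵢyᵢ / (Σxᵢ² + σ²/τ²).
Σxᵢyᵢ = 5·4 + 4·1 + 4·1 + 5·8 + 1·(-1) = 67; Σxᵢ² = 83; σ²/τ² = 2.
β̂_MAP = 67 / (83 + 2) = 67/85 ≈ 0.788.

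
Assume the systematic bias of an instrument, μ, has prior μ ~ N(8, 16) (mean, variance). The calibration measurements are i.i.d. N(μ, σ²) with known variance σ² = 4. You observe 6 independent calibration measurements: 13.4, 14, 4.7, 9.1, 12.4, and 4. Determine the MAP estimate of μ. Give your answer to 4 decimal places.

μ̂_MAP = 9.5360

n = 6; x̄ = (13.4 + 14 + 4.7 + 9.1 + 12.4 + 4)/6 = 57.6/6 = 9.6.
For a Normal prior and Normal likelihood with known variance, the posterior is Normal; its mode equals its mean, the precision-weighted average.
Prior precision 1/σ₀² = 1/16 = 0.0625; data precision n/σ² = 6/4 = 1.5.
μ̂ = (0.0625·8 + 1.5·9.6) / (0.0625 + 1.5) = 14.9/1.5625 = 9.5360.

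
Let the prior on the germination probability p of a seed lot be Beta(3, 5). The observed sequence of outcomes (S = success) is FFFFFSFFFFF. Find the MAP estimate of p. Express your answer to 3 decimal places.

Prior: Beta(3, 5).
Data: 1 success in 11 trials (from the sequence). The binomial likelihood contributes p(1−p)^10, so the posterior is Beta(3+1, 5+10) = Beta(4, 15).
For Beta(a, b) with a, b > 1 the mode is (a−1)/(a+b−2) = 3/17 ≈ 0.176.

p̂_MAP = 0.176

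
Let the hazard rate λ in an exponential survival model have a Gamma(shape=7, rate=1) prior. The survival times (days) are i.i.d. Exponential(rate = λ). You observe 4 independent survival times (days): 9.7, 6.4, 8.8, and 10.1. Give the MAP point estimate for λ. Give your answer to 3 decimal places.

The Exponential(rate=λ) likelihood is ∝ λ^n e^(−λΣtᵢ). Here n = 4 and Σtᵢ = 9.7 + 6.4 + 8.8 + 10.1 = 35.
Posterior ∝ λ^6e^(−1λ) · λ^4e^(−35λ) = λ^10e^(−36λ), i.e. Gamma(11, 36).
Mode = (a−1)/b = 10/36 ≈ 0.278.

λ̂_MAP = 0.278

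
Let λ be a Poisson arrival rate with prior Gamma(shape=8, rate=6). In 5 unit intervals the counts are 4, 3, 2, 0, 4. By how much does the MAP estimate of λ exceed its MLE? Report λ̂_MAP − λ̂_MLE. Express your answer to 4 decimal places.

MAP − MLE = -0.7818

Σxᵢ = 13. Posterior is Gamma(21, 11); MAP = (21−1)/11 = 20/11 ≈ 1.81818.
MLE = x̄ = 13/5 ≈ 2.60000.
Difference = 20/11 − 13/5 = -43/55 ≈ -0.7818.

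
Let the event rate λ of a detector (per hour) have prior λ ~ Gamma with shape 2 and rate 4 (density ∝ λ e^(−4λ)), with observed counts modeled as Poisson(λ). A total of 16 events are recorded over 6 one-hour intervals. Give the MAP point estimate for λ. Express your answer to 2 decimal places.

λ̂_MAP = 1.70

Σxᵢ = 16, n = 6.
Posterior ∝ λe^(−4λ) · λ^16e^(−6λ) = λ^17e^(−10λ), i.e. Gamma(shape=18, rate=10).
The mode of a Gamma(a, b) with a ≥ 1 (shape–rate) is (a−1)/b = 17/10 ≈ 1.70.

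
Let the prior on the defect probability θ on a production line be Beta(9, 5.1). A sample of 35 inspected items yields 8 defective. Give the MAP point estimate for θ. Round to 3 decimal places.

θ̂_MAP = 0.340

Prior: Beta(9, 5.1).
Data: 8 successes in 35 trials. The binomial likelihood contributes θ^8(1−θ)^27, so the posterior is Beta(9+8, 5.1+27) = Beta(17, 32.1).
For Beta(a, b) with a, b > 1 the mode is (a−1)/(a+b−2) = 16/47.1 ≈ 0.340.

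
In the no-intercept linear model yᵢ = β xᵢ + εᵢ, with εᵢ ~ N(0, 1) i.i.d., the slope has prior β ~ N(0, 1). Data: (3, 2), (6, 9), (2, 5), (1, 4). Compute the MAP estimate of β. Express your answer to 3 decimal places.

log p(β | y) = −Σ(yᵢ − βxᵢ)²/(2·1) − β²/(2·1) + const.
Setting the derivative to zero: Σxᵢ(yᵢ − βxᵢ)/1 − β/1 = 0, so β = Σxᵢyᵢ / (Σxᵢ² + σ²/τ²).
Σxᵢyᵢ = 3·2 + 6·9 + 2·5 + 1·4 = 74; Σxᵢ² = 50; σ²/τ² = 1.
β̂_MAP = 74 / (50 + 1) = 74/51 ≈ 1.451.

β̂_MAP = 1.451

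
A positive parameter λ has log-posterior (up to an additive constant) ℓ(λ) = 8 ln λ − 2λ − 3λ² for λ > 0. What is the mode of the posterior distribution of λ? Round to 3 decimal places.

λ̂_MAP = 1.000

ℓ'(λ) = 8/λ − 2 − 6λ. Setting this to zero and multiplying by λ: 6λ² + 2λ − 8 = 0.
λ = (−2 + √(2² + 4·6·8)) / (2·6) = (−2 + √196) / 12 = (−2 + 14)/12 = 1.
ℓ''(λ) = −8/λ² − 6 < 0, confirming a maximum.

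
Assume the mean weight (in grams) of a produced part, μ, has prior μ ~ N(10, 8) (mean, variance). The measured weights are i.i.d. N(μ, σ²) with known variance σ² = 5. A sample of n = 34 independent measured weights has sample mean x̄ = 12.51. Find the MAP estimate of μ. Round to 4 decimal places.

μ̂_MAP = 12.4647

n = 34, x̄ = 12.51.
For a Normal prior and Normal likelihood with known variance, the posterior is Normal; its mode equals its mean, the precision-weighted average.
Prior precision 1/σ₀² = 1/8 = 0.125; data precision n/σ² = 34/5 = 6.8.
μ̂ = (0.125·10 + 6.8·12.51) / (0.125 + 6.8) = 86.318/6.925 = 86318/6925 ≈ 12.4647.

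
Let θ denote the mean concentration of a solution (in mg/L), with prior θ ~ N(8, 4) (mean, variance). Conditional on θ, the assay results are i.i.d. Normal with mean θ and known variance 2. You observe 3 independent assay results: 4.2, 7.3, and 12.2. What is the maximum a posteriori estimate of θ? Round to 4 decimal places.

θ̂_MAP = 7.9143

n = 3; x̄ = (4.2 + 7.3 + 12.2)/3 = 23.7/3 = 7.9.
For a Normal prior and Normal likelihood with known variance, the posterior is Normal; its mode equals its mean, the precision-weighted average.
Prior precision 1/σ₀² = 1/4 = 0.25; data precision n/σ² = 3/2 = 1.5.
θ̂ = (0.25·8 + 1.5·7.9) / (0.25 + 1.5) = 13.85/1.75 = 277/35 ≈ 7.9143.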